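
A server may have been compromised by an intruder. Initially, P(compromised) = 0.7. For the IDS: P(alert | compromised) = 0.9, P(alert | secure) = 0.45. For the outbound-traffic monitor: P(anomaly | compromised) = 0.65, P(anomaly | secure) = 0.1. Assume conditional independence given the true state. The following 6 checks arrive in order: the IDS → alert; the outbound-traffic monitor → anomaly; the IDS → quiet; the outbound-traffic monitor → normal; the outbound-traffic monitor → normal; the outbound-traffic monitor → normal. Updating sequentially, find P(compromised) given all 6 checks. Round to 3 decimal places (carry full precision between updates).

0.245

After the IDS='alert': P(compromised) = 0.9·0.7000 / (0.9·0.7000 + 0.45·0.3000) ≈ 0.8235
After the outbound-traffic monitor='anomaly': P(compromised) = 0.65·0.8235 / (0.65·0.8235 + 0.1·0.1765) ≈ 0.9681
After the IDS='quiet': P(compromised) = 0.1·0.9681 / (0.1·0.9681 + 0.55·0.0319) ≈ 0.8465
After the outbound-traffic monitor='normal': P(compromised) = 0.35·0.8465 / (0.35·0.8465 + 0.9·0.1535) ≈ 0.6820
After the outbound-traffic monitor='normal': P(compromised) = 0.35·0.6820 / (0.35·0.6820 + 0.9·0.3180) ≈ 0.4548
After the outbound-traffic monitor='normal': P(compromised) = 0.35·0.4548 / (0.35·0.4548 + 0.9·0.5452) ≈ 0.2449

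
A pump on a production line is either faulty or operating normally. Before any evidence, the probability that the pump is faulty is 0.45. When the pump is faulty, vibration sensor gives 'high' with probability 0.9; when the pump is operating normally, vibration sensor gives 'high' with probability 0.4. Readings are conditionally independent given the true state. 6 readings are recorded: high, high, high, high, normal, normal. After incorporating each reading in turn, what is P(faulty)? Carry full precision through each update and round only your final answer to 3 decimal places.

0.368

After 'high': P(faulty) = 0.9·0.4500 / (0.9·0.4500 + 0.4·0.5500) ≈ 0.6480
After 'high': P(faulty) = 0.9·0.6480 / (0.9·0.6480 + 0.4·0.3520) ≈ 0.8055
After 'high': P(faulty) = 0.9·0.8055 / (0.9·0.8055 + 0.4·0.1945) ≈ 0.9031
After 'high': P(faulty) = 0.9·0.9031 / (0.9·0.9031 + 0.4·0.0969) ≈ 0.9545
After 'normal': P(faulty) = 0.1·0.9545 / (0.1·0.9545 + 0.6·0.0455) ≈ 0.7775
After 'normal': P(faulty) = 0.1·0.7775 / (0.1·0.7775 + 0.6·0.2225) ≈ 0.3681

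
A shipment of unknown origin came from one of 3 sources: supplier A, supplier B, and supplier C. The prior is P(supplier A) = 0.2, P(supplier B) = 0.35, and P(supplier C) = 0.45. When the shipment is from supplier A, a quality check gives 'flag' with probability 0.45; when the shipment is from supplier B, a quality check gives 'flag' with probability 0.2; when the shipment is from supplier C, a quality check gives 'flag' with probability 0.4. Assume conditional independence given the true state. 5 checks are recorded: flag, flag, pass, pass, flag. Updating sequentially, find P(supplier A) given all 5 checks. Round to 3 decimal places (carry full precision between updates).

0.312

Apply Bayes' rule sequentially, carrying P(supplier A) forward.
After 'flag': normaliser = 0.45·0.2000 + 0.2·0.3500 + 0.4·0.4500; P(supplier A) ≈ 0.2647, P(supplier B) ≈ 0.2059, P(supplier C) ≈ 0.5294
After 'flag': normaliser = 0.45·0.2647 + 0.2·0.2059 + 0.4·0.5294; P(supplier A) ≈ 0.3202, P(supplier B) ≈ 0.1107, P(supplier C) ≈ 0.5692
After 'pass': normaliser = 0.55·0.3202 + 0.8·0.1107 + 0.6·0.5692; P(supplier A) ≈ 0.2905, P(supplier B) ≈ 0.1461, P(supplier C) ≈ 0.5634
After 'pass': normaliser = 0.55·0.2905 + 0.8·0.1461 + 0.6·0.5634; P(supplier A) ≈ 0.2599, P(supplier B) ≈ 0.1901, P(supplier C) ≈ 0.5500
After 'flag': normaliser = 0.45·0.2599 + 0.2·0.1901 + 0.4·0.5500; P(supplier A) ≈ 0.3119, P(supplier B) ≈ 0.1014, P(supplier C) ≈ 0.5867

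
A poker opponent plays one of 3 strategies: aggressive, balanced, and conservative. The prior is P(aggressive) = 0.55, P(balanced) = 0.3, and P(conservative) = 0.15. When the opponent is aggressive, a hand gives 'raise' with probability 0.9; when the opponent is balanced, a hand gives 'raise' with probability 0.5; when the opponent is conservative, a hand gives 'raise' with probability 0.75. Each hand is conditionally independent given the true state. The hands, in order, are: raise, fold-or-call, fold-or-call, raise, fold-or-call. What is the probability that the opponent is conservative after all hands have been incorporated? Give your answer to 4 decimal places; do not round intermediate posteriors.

Each posterior becomes the prior for the next update.
After 'raise': normaliser = 0.9·0.5500 + 0.5·0.3000 + 0.75·0.1500; P(aggressive) ≈ 0.6535, P(balanced) ≈ 0.1980, P(conservative) ≈ 0.1485
After 'fold-or-call': normaliser = 0.1·0.6535 + 0.5·0.1980 + 0.25·0.1485; P(aggressive) ≈ 0.3243, P(balanced) ≈ 0.4914, P(conservative) ≈ 0.1843
After 'fold-or-call': normaliser = 0.1·0.3243 + 0.5·0.4914 + 0.25·0.1843; P(aggressive) ≈ 0.1000, P(balanced) ≈ 0.7579, P(conservative) ≈ 0.1421
After 'raise': normaliser = 0.9·0.1000 + 0.5·0.7579 + 0.75·0.1421; P(aggressive) ≈ 0.1564, P(balanced) ≈ 0.6584, P(conservative) ≈ 0.1852
After 'fold-or-call': normaliser = 0.1·0.1564 + 0.5·0.6584 + 0.25·0.1852; P(aggressive) ≈ 0.0400, P(balanced) ≈ 0.8416, P(conservative) ≈ 0.1184

0.1184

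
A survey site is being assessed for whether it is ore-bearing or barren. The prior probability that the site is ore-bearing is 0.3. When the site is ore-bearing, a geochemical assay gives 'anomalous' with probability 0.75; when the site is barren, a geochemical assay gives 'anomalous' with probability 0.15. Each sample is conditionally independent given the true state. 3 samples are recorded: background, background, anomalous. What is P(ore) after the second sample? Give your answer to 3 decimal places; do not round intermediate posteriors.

After 'background': P(ore) = 0.25·0.3000 / (0.25·0.3000 + 0.85·0.7000) ≈ 0.1119
After 'background': P(ore) = 0.25·0.1119 / (0.25·0.1119 + 0.85·0.8881) ≈ 0.0357

0.036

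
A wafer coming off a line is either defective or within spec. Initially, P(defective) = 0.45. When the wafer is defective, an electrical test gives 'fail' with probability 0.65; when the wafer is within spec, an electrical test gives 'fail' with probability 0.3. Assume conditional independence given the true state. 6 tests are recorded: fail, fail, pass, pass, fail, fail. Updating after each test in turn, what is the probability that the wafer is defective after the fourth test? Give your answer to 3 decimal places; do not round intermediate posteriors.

0.490

Apply Bayes' rule sequentially, carrying P(defective) forward.
After 'fail': P(defective) = 0.65·0.4500 / (0.65·0.4500 + 0.3·0.5500) ≈ 0.6393
After 'fail': P(defective) = 0.65·0.6393 / (0.65·0.6393 + 0.3·0.3607) ≈ 0.7934
After 'pass': P(defective) = 0.35·0.7934 / (0.35·0.7934 + 0.7·0.2066) ≈ 0.6576
After 'pass': P(defective) = 0.35·0.6576 / (0.35·0.6576 + 0.7·0.3424) ≈ 0.4899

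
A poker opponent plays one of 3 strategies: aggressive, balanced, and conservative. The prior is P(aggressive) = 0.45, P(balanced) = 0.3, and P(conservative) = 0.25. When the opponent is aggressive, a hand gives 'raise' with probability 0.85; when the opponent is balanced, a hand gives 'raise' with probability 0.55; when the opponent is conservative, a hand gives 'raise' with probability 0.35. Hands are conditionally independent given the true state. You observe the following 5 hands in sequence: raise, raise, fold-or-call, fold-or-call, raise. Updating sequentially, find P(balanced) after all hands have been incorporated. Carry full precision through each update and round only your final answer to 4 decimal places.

0.4847

Apply Bayes' rule sequentially, carrying P(balanced) forward.
After 'raise': normaliser = 0.85·0.4500 + 0.55·0.3000 + 0.35·0.2500; P(aggressive) ≈ 0.6024, P(balanced) ≈ 0.2598, P(conservative) ≈ 0.1378
After 'raise': normaliser = 0.85·0.6024 + 0.55·0.2598 + 0.35·0.1378; P(aggressive) ≈ 0.7282, P(balanced) ≈ 0.2032, P(conservative) ≈ 0.0686
After 'fold-or-call': normaliser = 0.15·0.7282 + 0.45·0.2032 + 0.65·0.0686; P(aggressive) ≈ 0.4453, P(balanced) ≈ 0.3729, P(conservative) ≈ 0.1818
After 'fold-or-call': normaliser = 0.15·0.4453 + 0.45·0.3729 + 0.65·0.1818; P(aggressive) ≈ 0.1894, P(balanced) ≈ 0.4757, P(conservative) ≈ 0.3349
After 'raise': normaliser = 0.85·0.1894 + 0.55·0.4757 + 0.35·0.3349; P(aggressive) ≈ 0.2982, P(balanced) ≈ 0.4847, P(conservative) ≈ 0.2172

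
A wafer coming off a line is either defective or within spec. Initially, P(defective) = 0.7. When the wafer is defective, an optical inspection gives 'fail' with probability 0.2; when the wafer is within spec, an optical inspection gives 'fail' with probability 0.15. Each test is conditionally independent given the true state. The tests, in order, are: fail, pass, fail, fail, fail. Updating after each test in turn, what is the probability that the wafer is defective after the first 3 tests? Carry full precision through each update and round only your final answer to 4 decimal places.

After 'fail': P(defective) = 0.2·0.7000 / (0.2·0.7000 + 0.15·0.3000) ≈ 0.7568
After 'pass': P(defective) = 0.8·0.7568 / (0.8·0.7568 + 0.85·0.2432) ≈ 0.7454
After 'fail': P(defective) = 0.2·0.7454 / (0.2·0.7454 + 0.15·0.2546) ≈ 0.7961

0.7961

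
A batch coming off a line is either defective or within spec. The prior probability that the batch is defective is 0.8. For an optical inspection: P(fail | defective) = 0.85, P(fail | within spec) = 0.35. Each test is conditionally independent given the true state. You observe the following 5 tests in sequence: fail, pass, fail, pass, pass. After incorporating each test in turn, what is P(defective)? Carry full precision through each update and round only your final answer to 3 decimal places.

0.225

After 'fail': P(defective) = 0.85·0.8000 / (0.85·0.8000 + 0.35·0.2000) ≈ 0.9067
After 'pass': P(defective) = 0.15·0.9067 / (0.15·0.9067 + 0.65·0.0933) ≈ 0.6915
After 'fail': P(defective) = 0.85·0.6915 / (0.85·0.6915 + 0.35·0.3085) ≈ 0.8448
After 'pass': P(defective) = 0.15·0.8448 / (0.15·0.8448 + 0.65·0.1552) ≈ 0.5568
After 'pass': P(defective) = 0.15·0.5568 / (0.15·0.5568 + 0.65·0.4432) ≈ 0.2248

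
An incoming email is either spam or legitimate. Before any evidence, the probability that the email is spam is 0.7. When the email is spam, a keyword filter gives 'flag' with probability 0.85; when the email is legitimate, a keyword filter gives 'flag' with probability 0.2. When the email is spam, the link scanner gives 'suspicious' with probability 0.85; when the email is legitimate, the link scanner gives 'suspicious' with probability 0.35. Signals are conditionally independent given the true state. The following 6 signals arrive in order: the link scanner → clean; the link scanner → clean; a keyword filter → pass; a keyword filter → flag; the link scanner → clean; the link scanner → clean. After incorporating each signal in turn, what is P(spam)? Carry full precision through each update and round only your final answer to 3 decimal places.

0.005

After the link scanner='clean': P(spam) = 0.15·0.7000 / (0.15·0.7000 + 0.65·0.3000) ≈ 0.3500
After the link scanner='clean': P(spam) = 0.15·0.3500 / (0.15·0.3500 + 0.65·0.6500) ≈ 0.1105
After a keyword filter='pass': P(spam) = 0.15·0.1105 / (0.15·0.1105 + 0.8·0.8895) ≈ 0.0228
After a keyword filter='flag': P(spam) = 0.85·0.0228 / (0.85·0.0228 + 0.2·0.9772) ≈ 0.0901
After the link scanner='clean': P(spam) = 0.15·0.0901 / (0.15·0.0901 + 0.65·0.9099) ≈ 0.0223
After the link scanner='clean': P(spam) = 0.15·0.0223 / (0.15·0.0223 + 0.65·0.9777) ≈ 0.0052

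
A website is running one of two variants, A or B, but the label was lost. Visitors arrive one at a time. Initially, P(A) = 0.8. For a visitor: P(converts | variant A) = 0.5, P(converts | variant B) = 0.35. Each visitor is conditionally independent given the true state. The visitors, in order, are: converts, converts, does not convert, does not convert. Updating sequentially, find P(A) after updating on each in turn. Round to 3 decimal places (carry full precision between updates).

Apply Bayes' rule sequentially, carrying P(A) forward.
After 'converts': P(A) = 0.5·0.8000 / (0.5·0.8000 + 0.35·0.2000) ≈ 0.8511
After 'converts': P(A) = 0.5·0.8511 / (0.5·0.8511 + 0.35·0.1489) ≈ 0.8909
After 'does not convert': P(A) = 0.5·0.8909 / (0.5·0.8909 + 0.65·0.1091) ≈ 0.8626
After 'does not convert': P(A) = 0.5·0.8626 / (0.5·0.8626 + 0.65·0.1374) ≈ 0.8285

0.828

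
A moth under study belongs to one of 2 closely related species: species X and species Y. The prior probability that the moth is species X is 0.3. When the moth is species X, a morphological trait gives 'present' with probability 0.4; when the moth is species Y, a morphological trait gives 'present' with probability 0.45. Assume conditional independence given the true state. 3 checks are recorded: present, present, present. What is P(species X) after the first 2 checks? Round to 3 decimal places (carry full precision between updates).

0.253

Each posterior becomes the prior for the next update.
After 'present': P(species X) = 0.4·0.3000 / (0.4·0.3000 + 0.45·0.7000) ≈ 0.2759
After 'present': P(species X) = 0.4·0.2759 / (0.4·0.2759 + 0.45·0.7241) ≈ 0.2530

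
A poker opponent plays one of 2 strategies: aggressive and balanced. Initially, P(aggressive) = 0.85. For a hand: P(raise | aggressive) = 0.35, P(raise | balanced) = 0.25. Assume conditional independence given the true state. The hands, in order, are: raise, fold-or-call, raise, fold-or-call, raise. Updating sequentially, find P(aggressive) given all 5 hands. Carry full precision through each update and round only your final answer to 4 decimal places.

0.9211

After 'raise': P(aggressive) = 0.35·0.8500 / (0.35·0.8500 + 0.25·0.1500) ≈ 0.8881
After 'fold-or-call': P(aggressive) = 0.65·0.8881 / (0.65·0.8881 + 0.75·0.1119) ≈ 0.8730
After 'raise': P(aggressive) = 0.35·0.8730 / (0.35·0.8730 + 0.25·0.1270) ≈ 0.9059
After 'fold-or-call': P(aggressive) = 0.65·0.9059 / (0.65·0.9059 + 0.75·0.0941) ≈ 0.8930
After 'raise': P(aggressive) = 0.35·0.8930 / (0.35·0.8930 + 0.25·0.1070) ≈ 0.9211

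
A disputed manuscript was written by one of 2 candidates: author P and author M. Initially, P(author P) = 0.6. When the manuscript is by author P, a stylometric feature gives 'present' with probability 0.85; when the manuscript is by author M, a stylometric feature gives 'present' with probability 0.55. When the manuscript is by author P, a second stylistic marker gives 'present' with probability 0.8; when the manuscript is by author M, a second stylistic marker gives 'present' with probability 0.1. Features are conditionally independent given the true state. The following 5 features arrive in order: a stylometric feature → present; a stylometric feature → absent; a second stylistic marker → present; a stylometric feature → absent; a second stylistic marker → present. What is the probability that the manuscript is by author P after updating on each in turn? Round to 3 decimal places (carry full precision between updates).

0.943

After a stylometric feature='present': P(author P) = 0.85·0.6000 / (0.85·0.6000 + 0.55·0.4000) ≈ 0.6986
After a stylometric feature='absent': P(author P) = 0.15·0.6986 / (0.15·0.6986 + 0.45·0.3014) ≈ 0.4359
After a second stylistic marker='present': P(author P) = 0.8·0.4359 / (0.8·0.4359 + 0.1·0.5641) ≈ 0.8608
After a stylometric feature='absent': P(author P) = 0.15·0.8608 / (0.15·0.8608 + 0.45·0.1392) ≈ 0.6733
After a second stylistic marker='present': P(author P) = 0.8·0.6733 / (0.8·0.6733 + 0.1·0.3267) ≈ 0.9428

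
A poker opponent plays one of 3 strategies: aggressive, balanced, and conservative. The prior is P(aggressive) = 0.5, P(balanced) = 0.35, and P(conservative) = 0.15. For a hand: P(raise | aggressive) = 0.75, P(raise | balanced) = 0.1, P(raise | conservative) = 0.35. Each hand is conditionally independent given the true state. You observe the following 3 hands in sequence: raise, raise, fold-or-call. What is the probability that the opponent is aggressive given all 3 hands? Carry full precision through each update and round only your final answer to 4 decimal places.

After 'raise': normaliser = 0.75·0.5000 + 0.1·0.3500 + 0.35·0.1500; P(aggressive) ≈ 0.8108, P(balanced) ≈ 0.0757, P(conservative) ≈ 0.1135
After 'raise': normaliser = 0.75·0.8108 + 0.1·0.0757 + 0.35·0.1135; P(aggressive) ≈ 0.9278, P(balanced) ≈ 0.0115, P(conservative) ≈ 0.0606
After 'fold-or-call': normaliser = 0.25·0.9278 + 0.9·0.0115 + 0.65·0.0606; P(aggressive) ≈ 0.8233, P(balanced) ≈ 0.0369, P(conservative) ≈ 0.1398

0.8233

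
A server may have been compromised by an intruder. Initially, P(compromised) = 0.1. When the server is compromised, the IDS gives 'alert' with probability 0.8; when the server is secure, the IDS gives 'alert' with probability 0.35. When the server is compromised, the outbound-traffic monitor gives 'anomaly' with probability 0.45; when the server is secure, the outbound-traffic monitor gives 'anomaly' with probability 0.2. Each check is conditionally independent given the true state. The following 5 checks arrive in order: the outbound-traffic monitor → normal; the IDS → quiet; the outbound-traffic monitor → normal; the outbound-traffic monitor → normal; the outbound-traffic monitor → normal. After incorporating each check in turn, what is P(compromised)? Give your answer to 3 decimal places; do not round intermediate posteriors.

After the outbound-traffic monitor='normal': P(compromised) = 0.55·0.1000 / (0.55·0.1000 + 0.8·0.9000) ≈ 0.0710
After the IDS='quiet': P(compromised) = 0.2·0.0710 / (0.2·0.0710 + 0.65·0.9290) ≈ 0.0230
After the outbound-traffic monitor='normal': P(compromised) = 0.55·0.0230 / (0.55·0.0230 + 0.8·0.9770) ≈ 0.0159
After the outbound-traffic monitor='normal': P(compromised) = 0.55·0.0159 / (0.55·0.0159 + 0.8·0.9841) ≈ 0.0110
After the outbound-traffic monitor='normal': P(compromised) = 0.55·0.0110 / (0.55·0.0110 + 0.8·0.9890) ≈ 0.0076

0.008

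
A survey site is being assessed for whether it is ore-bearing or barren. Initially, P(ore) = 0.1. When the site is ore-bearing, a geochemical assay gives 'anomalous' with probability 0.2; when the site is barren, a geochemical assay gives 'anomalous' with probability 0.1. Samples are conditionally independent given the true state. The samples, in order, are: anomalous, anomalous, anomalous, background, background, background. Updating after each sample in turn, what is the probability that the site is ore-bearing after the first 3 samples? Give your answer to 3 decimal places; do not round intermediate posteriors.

0.471

Apply Bayes' rule sequentially, carrying P(ore) forward.
After 'anomalous': P(ore) = 0.2·0.1000 / (0.2·0.1000 + 0.1·0.9000) ≈ 0.1818
After 'anomalous': P(ore) = 0.2·0.1818 / (0.2·0.1818 + 0.1·0.8182) ≈ 0.3077
After 'anomalous': P(ore) = 0.2·0.3077 / (0.2·0.3077 + 0.1·0.6923) ≈ 0.4706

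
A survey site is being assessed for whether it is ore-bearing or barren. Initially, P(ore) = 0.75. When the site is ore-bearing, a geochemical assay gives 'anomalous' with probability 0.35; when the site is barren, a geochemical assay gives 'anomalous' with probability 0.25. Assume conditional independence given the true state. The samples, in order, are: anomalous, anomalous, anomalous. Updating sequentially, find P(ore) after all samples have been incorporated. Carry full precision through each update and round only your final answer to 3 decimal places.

0.892

After 'anomalous': P(ore) = 0.35·0.7500 / (0.35·0.7500 + 0.25·0.2500) ≈ 0.8077
After 'anomalous': P(ore) = 0.35·0.8077 / (0.35·0.8077 + 0.25·0.1923) ≈ 0.8547
After 'anomalous': P(ore) = 0.35·0.8547 / (0.35·0.8547 + 0.25·0.1453) ≈ 0.8917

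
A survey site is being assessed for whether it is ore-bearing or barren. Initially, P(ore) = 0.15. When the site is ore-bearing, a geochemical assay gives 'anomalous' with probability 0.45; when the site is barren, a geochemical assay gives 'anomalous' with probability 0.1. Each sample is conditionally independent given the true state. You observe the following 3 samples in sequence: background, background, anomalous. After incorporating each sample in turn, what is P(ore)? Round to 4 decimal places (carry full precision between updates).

After 'background': P(ore) = 0.55·0.1500 / (0.55·0.1500 + 0.9·0.8500) ≈ 0.0973
After 'background': P(ore) = 0.55·0.0973 / (0.55·0.0973 + 0.9·0.9027) ≈ 0.0618
After 'anomalous': P(ore) = 0.45·0.0618 / (0.45·0.0618 + 0.1·0.9382) ≈ 0.2287

0.2287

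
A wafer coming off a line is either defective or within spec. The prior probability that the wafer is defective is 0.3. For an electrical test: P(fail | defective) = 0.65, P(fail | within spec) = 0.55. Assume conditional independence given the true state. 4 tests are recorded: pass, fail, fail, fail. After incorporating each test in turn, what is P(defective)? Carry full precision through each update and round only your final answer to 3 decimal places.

0.355

After 'pass': P(defective) = 0.35·0.3000 / (0.35·0.3000 + 0.45·0.7000) ≈ 0.2500
After 'fail': P(defective) = 0.65·0.2500 / (0.65·0.2500 + 0.55·0.7500) ≈ 0.2826
After 'fail': P(defective) = 0.65·0.2826 / (0.65·0.2826 + 0.55·0.7174) ≈ 0.3177
After 'fail': P(defective) = 0.65·0.3177 / (0.65·0.3177 + 0.55·0.6823) ≈ 0.3549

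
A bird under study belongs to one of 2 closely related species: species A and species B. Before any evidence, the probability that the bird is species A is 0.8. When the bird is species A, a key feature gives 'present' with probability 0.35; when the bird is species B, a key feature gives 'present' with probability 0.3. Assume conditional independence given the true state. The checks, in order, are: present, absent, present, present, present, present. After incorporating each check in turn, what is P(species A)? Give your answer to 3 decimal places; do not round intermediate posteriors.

0.889

Apply Bayes' rule sequentially, carrying P(species A) forward.
After 'present': P(species A) = 0.35·0.8000 / (0.35·0.8000 + 0.3·0.2000) ≈ 0.8235
After 'absent': P(species A) = 0.65·0.8235 / (0.65·0.8235 + 0.7·0.1765) ≈ 0.8125
After 'present': P(species A) = 0.35·0.8125 / (0.35·0.8125 + 0.3·0.1875) ≈ 0.8349
After 'present': P(species A) = 0.35·0.8349 / (0.35·0.8349 + 0.3·0.1651) ≈ 0.8550
After 'present': P(species A) = 0.35·0.8550 / (0.35·0.8550 + 0.3·0.1450) ≈ 0.8731
After 'present': P(species A) = 0.35·0.8731 / (0.35·0.8731 + 0.3·0.1269) ≈ 0.8892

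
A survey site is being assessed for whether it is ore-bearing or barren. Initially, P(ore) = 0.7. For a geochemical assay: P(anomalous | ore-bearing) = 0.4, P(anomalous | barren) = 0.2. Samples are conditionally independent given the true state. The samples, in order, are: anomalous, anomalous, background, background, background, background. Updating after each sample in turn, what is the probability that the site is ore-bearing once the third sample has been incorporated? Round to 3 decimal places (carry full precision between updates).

After 'anomalous': P(ore) = 0.4·0.7000 / (0.4·0.7000 + 0.2·0.3000) ≈ 0.8235
After 'anomalous': P(ore) = 0.4·0.8235 / (0.4·0.8235 + 0.2·0.1765) ≈ 0.9032
After 'background': P(ore) = 0.6·0.9032 / (0.6·0.9032 + 0.8·0.0968) ≈ 0.8750

0.875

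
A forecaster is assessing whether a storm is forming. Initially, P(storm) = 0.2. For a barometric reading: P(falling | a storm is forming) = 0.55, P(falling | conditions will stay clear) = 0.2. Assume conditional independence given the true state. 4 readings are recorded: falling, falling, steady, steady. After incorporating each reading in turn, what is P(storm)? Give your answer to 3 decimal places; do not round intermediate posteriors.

After 'falling': P(storm) = 0.55·0.2000 / (0.55·0.2000 + 0.2·0.8000) ≈ 0.4074
After 'falling': P(storm) = 0.55·0.4074 / (0.55·0.4074 + 0.2·0.5926) ≈ 0.6541
After 'steady': P(storm) = 0.45·0.6541 / (0.45·0.6541 + 0.8·0.3459) ≈ 0.5154
After 'steady': P(storm) = 0.45·0.5154 / (0.45·0.5154 + 0.8·0.4846) ≈ 0.3743

0.374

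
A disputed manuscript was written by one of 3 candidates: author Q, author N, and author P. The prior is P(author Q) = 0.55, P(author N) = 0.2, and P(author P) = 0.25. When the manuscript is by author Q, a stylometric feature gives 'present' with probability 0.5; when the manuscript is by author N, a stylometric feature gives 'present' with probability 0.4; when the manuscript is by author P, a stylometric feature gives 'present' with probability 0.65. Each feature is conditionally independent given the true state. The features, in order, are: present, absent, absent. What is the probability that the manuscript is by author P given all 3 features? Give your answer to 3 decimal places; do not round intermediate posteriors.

Apply Bayes' rule sequentially, carrying P(author P) forward.
After 'present': normaliser = 0.5·0.5500 + 0.4·0.2000 + 0.65·0.2500; P(author Q) ≈ 0.5314, P(author N) ≈ 0.1546, P(author P) ≈ 0.3140
After 'absent': normaliser = 0.5·0.5314 + 0.6·0.1546 + 0.35·0.3140; P(author Q) ≈ 0.5673, P(author N) ≈ 0.1980, P(author P) ≈ 0.2347
After 'absent': normaliser = 0.5·0.5673 + 0.6·0.1980 + 0.35·0.2347; P(author Q) ≈ 0.5853, P(author N) ≈ 0.2452, P(author P) ≈ 0.1695

0.169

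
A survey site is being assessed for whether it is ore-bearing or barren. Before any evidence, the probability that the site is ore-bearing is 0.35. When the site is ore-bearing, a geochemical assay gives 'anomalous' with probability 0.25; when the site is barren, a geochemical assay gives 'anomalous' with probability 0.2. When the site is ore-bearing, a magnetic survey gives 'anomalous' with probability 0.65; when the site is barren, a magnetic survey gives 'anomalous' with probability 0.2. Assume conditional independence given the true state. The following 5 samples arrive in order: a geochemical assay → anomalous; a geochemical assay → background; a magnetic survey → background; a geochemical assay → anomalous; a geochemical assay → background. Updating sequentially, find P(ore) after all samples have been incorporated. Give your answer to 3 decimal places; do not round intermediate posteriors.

0.244

After a geochemical assay='anomalous': P(ore) = 0.25·0.3500 / (0.25·0.3500 + 0.2·0.6500) ≈ 0.4023
After a geochemical assay='background': P(ore) = 0.75·0.4023 / (0.75·0.4023 + 0.8·0.5977) ≈ 0.3869
After a magnetic survey='background': P(ore) = 0.35·0.3869 / (0.35·0.3869 + 0.8·0.6131) ≈ 0.2163
After a geochemical assay='anomalous': P(ore) = 0.25·0.2163 / (0.25·0.2163 + 0.2·0.7837) ≈ 0.2566
After a geochemical assay='background': P(ore) = 0.75·0.2566 / (0.75·0.2566 + 0.8·0.7434) ≈ 0.2444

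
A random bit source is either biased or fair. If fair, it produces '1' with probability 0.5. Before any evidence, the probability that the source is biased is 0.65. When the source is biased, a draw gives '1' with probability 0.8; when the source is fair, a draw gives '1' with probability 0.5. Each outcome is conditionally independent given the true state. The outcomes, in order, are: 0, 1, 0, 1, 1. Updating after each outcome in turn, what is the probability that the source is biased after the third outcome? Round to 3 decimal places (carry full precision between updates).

0.322

Apply Bayes' rule sequentially, carrying P(biased) forward.
After '0': P(biased) = 0.2·0.6500 / (0.2·0.6500 + 0.5·0.3500) ≈ 0.4262
After '1': P(biased) = 0.8·0.4262 / (0.8·0.4262 + 0.5·0.5738) ≈ 0.5431
After '0': P(biased) = 0.2·0.5431 / (0.2·0.5431 + 0.5·0.4569) ≈ 0.3222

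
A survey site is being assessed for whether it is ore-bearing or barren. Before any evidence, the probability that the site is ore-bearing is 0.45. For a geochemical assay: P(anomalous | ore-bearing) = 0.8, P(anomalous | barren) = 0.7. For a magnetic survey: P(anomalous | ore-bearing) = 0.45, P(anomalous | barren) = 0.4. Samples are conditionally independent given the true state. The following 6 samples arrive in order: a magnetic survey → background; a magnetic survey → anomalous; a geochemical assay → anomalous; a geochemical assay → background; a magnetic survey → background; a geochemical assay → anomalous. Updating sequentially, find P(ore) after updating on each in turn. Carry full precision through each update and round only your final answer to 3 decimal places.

Apply Bayes' rule sequentially, carrying P(ore) forward.
After a magnetic survey='background': P(ore) = 0.55·0.4500 / (0.55·0.4500 + 0.6·0.5500) ≈ 0.4286
After a magnetic survey='anomalous': P(ore) = 0.45·0.4286 / (0.45·0.4286 + 0.4·0.5714) ≈ 0.4576
After a geochemical assay='anomalous': P(ore) = 0.8·0.4576 / (0.8·0.4576 + 0.7·0.5424) ≈ 0.4909
After a geochemical assay='background': P(ore) = 0.2·0.4909 / (0.2·0.4909 + 0.3·0.5091) ≈ 0.3913
After a magnetic survey='background': P(ore) = 0.55·0.3913 / (0.55·0.3913 + 0.6·0.6087) ≈ 0.3708
After a geochemical assay='anomalous': P(ore) = 0.8·0.3708 / (0.8·0.3708 + 0.7·0.6292) ≈ 0.4024

0.402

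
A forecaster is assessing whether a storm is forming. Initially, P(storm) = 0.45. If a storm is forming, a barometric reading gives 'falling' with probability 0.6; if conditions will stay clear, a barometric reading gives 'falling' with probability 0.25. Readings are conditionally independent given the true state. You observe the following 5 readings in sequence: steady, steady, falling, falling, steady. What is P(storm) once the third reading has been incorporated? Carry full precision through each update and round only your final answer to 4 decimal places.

After 'steady': P(storm) = 0.4·0.4500 / (0.4·0.4500 + 0.75·0.5500) ≈ 0.3038
After 'steady': P(storm) = 0.4·0.3038 / (0.4·0.3038 + 0.75·0.6962) ≈ 0.1888
After 'falling': P(storm) = 0.6·0.1888 / (0.6·0.1888 + 0.25·0.8112) ≈ 0.3584

0.3584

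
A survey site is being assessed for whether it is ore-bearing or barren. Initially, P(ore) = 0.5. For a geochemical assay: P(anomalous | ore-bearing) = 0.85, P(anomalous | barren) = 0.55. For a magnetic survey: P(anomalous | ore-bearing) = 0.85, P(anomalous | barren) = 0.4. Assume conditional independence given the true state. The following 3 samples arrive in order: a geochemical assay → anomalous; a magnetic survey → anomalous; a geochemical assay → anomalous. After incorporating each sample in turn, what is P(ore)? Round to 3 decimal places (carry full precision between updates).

0.835

Apply Bayes' rule sequentially, carrying P(ore) forward.
After a geochemical assay='anomalous': P(ore) = 0.85·0.5000 / (0.85·0.5000 + 0.55·0.5000) ≈ 0.6071
After a magnetic survey='anomalous': P(ore) = 0.85·0.6071 / (0.85·0.6071 + 0.4·0.3929) ≈ 0.7666
After a geochemical assay='anomalous': P(ore) = 0.85·0.7666 / (0.85·0.7666 + 0.55·0.2334) ≈ 0.8354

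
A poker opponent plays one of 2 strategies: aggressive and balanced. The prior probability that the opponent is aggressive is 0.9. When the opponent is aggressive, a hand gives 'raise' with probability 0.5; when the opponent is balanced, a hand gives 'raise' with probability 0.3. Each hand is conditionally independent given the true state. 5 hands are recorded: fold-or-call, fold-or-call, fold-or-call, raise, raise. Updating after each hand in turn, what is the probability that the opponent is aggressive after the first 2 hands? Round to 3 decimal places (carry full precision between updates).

0.821

After 'fold-or-call': P(aggressive) = 0.5·0.9000 / (0.5·0.9000 + 0.7·0.1000) ≈ 0.8654
After 'fold-or-call': P(aggressive) = 0.5·0.8654 / (0.5·0.8654 + 0.7·0.1346) ≈ 0.8212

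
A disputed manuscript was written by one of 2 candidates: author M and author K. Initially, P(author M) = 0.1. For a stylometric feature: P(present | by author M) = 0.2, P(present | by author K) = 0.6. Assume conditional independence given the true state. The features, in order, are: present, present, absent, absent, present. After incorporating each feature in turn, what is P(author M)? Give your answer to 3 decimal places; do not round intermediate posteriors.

Apply Bayes' rule sequentially, carrying P(author M) forward.
After 'present': P(author M) = 0.2·0.1000 / (0.2·0.1000 + 0.6·0.9000) ≈ 0.0357
After 'present': P(author M) = 0.2·0.0357 / (0.2·0.0357 + 0.6·0.9643) ≈ 0.0122
After 'absent': P(author M) = 0.8·0.0122 / (0.8·0.0122 + 0.4·0.9878) ≈ 0.0241
After 'absent': P(author M) = 0.8·0.0241 / (0.8·0.0241 + 0.4·0.9759) ≈ 0.0471
After 'present': P(author M) = 0.2·0.0471 / (0.2·0.0471 + 0.6·0.9529) ≈ 0.0162

0.016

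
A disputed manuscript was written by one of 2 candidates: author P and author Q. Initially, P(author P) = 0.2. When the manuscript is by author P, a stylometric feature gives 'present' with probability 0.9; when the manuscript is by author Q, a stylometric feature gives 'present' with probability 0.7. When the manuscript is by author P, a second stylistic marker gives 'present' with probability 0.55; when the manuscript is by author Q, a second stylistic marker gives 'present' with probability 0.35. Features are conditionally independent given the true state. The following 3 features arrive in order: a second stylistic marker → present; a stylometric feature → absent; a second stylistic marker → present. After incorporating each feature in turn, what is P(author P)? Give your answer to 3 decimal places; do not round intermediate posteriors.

0.171

After a second stylistic marker='present': P(author P) = 0.55·0.2000 / (0.55·0.2000 + 0.35·0.8000) ≈ 0.2821
After a stylometric feature='absent': P(author P) = 0.1·0.2821 / (0.1·0.2821 + 0.3·0.7179) ≈ 0.1158
After a second stylistic marker='present': P(author P) = 0.55·0.1158 / (0.55·0.1158 + 0.35·0.8842) ≈ 0.1707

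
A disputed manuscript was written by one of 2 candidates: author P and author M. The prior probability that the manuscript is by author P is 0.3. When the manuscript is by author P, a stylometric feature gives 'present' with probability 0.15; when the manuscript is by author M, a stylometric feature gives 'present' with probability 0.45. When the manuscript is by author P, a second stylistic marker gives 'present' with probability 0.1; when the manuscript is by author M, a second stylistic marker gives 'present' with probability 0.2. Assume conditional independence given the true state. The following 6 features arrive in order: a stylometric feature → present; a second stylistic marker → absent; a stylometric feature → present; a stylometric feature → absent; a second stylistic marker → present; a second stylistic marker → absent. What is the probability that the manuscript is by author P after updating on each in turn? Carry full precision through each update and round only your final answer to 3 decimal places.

0.044

After a stylometric feature='present': P(author P) = 0.15·0.3000 / (0.15·0.3000 + 0.45·0.7000) ≈ 0.1250
After a second stylistic marker='absent': P(author P) = 0.9·0.1250 / (0.9·0.1250 + 0.8·0.8750) ≈ 0.1385
After a stylometric feature='present': P(author P) = 0.15·0.1385 / (0.15·0.1385 + 0.45·0.8615) ≈ 0.0508
After a stylometric feature='absent': P(author P) = 0.85·0.0508 / (0.85·0.0508 + 0.55·0.9492) ≈ 0.0765
After a second stylistic marker='present': P(author P) = 0.1·0.0765 / (0.1·0.0765 + 0.2·0.9235) ≈ 0.0398
After a second stylistic marker='absent': P(author P) = 0.9·0.0398 / (0.9·0.0398 + 0.8·0.9602) ≈ 0.0445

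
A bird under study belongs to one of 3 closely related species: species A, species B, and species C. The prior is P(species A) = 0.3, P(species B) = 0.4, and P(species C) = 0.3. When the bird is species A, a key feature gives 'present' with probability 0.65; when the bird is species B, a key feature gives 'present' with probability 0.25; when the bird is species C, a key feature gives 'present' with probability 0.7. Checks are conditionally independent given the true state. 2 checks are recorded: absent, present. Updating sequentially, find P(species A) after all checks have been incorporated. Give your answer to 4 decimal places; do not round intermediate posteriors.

0.3309

After 'absent': normaliser = 0.35·0.3000 + 0.75·0.4000 + 0.3·0.3000; P(species A) ≈ 0.2121, P(species B) ≈ 0.6061, P(species C) ≈ 0.1818
After 'present': normaliser = 0.65·0.2121 + 0.25·0.6061 + 0.7·0.1818; P(species A) ≈ 0.3309, P(species B) ≈ 0.3636, P(species C) ≈ 0.3055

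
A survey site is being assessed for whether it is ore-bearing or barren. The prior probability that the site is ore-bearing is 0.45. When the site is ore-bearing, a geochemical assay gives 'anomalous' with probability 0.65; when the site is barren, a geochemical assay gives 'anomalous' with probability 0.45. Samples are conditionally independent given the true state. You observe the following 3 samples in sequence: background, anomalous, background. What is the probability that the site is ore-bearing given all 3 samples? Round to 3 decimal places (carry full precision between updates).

0.324

After 'background': P(ore) = 0.35·0.4500 / (0.35·0.4500 + 0.55·0.5500) ≈ 0.3424
After 'anomalous': P(ore) = 0.65·0.3424 / (0.65·0.3424 + 0.45·0.6576) ≈ 0.4292
After 'background': P(ore) = 0.35·0.4292 / (0.35·0.4292 + 0.55·0.5708) ≈ 0.3237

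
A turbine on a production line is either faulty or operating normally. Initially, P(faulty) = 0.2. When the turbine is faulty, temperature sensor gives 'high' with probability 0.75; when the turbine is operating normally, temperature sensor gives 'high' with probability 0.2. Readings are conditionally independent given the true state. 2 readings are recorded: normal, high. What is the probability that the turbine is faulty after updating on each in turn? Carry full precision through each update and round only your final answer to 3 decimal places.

After 'normal': P(faulty) = 0.25·0.2000 / (0.25·0.2000 + 0.8·0.8000) ≈ 0.0725
After 'high': P(faulty) = 0.75·0.0725 / (0.75·0.0725 + 0.2·0.9275) ≈ 0.2266

0.227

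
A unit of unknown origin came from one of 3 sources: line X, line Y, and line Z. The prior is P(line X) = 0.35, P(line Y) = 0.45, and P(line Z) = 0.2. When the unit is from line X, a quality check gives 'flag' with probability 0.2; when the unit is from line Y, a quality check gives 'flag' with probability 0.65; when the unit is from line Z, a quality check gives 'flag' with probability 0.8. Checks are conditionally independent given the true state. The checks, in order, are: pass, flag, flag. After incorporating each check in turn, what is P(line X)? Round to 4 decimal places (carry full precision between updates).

0.1084

Apply Bayes' rule sequentially, carrying P(line X) forward.
After 'pass': normaliser = 0.8·0.3500 + 0.35·0.4500 + 0.2·0.2000; P(line X) ≈ 0.5864, P(line Y) ≈ 0.3298, P(line Z) ≈ 0.0838
After 'flag': normaliser = 0.2·0.5864 + 0.65·0.3298 + 0.8·0.0838; P(line X) ≈ 0.2942, P(line Y) ≈ 0.5378, P(line Z) ≈ 0.1681
After 'flag': normaliser = 0.2·0.2942 + 0.65·0.5378 + 0.8·0.1681; P(line X) ≈ 0.1084, P(line Y) ≈ 0.6439, P(line Z) ≈ 0.2477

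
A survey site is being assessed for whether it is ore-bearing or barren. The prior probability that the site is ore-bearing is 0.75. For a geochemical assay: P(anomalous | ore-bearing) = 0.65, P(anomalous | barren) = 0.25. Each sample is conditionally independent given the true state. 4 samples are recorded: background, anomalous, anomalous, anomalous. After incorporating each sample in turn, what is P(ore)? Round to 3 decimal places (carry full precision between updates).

After 'background': P(ore) = 0.35·0.7500 / (0.35·0.7500 + 0.75·0.2500) ≈ 0.5833
After 'anomalous': P(ore) = 0.65·0.5833 / (0.65·0.5833 + 0.25·0.4167) ≈ 0.7845
After 'anomalous': P(ore) = 0.65·0.7845 / (0.65·0.7845 + 0.25·0.2155) ≈ 0.9044
After 'anomalous': P(ore) = 0.65·0.9044 / (0.65·0.9044 + 0.25·0.0956) ≈ 0.9609

0.961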